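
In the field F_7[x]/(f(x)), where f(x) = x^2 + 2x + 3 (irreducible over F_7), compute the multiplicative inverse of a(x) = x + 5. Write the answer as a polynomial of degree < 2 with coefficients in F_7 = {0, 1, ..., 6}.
a(x)^(-1) ≡ 5x + 6 (mod f(x))

Since f is irreducible over F_7, F_7[x]/(f) is a field and a(x) ≠ 0 has an inverse. Apply the extended Euclidean algorithm to f(x) and a(x) in F_7[x]: f(x) = (x + 4)·a(x) + (4). The last nonzero remainder is the constant 4 = gcd(f, a) in F_7. Back-substituting through the division chain expresses 4 = s(x)·a(x) + t(x)·f(x) with s(x) ≡ 6x + 3 (mod f), so (6x + 3)·a(x) ≡ 4 (mod f). Multiplying by 4^(-1) ≡ 2 in F_7 gives a(x)^(-1) ≡ 2·(6x + 3) ≡ 5x + 6 (mod f). Check: (x + 5)·(5x + 6) = 5x^2 + 3x + 2 ≡ 1 (mod x^2 + 2x + 3).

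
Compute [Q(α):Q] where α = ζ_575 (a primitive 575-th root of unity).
[Q(α):Q] = 440

The minimal polynomial of ζ_575 over Q is the 575-th cyclotomic polynomial Φ_575(x), which is irreducible over Q and has degree φ(575) = 440. Hence [Q(α):Q] = φ(575) = 440.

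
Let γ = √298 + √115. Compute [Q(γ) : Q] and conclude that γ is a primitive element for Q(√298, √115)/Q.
[Q(γ) : Q] = 4 (equivalently, Q(γ) = Q(√298, √115))

Obviously Q(γ) ⊆ Q(√298, √115), and [Q(√298, √115):Q] = 4 (since 298, 115 are distinct squarefree integers > 1 with 34270 not a perfect square). To show equality we compute the minimal polynomial of γ. From γ = √298 + √115: γ^2 = 298 + 2√(34270) + 115 = 413 + 2√(34270), so γ^2 - 413 = 2√(34270); squaring, (γ^2 - 413)^2 = 4·34270, i.e. γ^4 - 826γ^2 + 170569 - 137080 = 0, i.e. γ^4 - 826γ^2 + 33489 = 0. So γ is a root of x^4 - 826x^2 + 33489. This polynomial is irreducible over Q: it has no rational root (each ±√298 ± √115 is irrational), and any factorization into two quadratics over Q would force √(34270) ∈ Q (pairing opposite roots) or √298, √115 ∈ Q (other pairings), all impossible. Hence [Q(γ):Q] = 4 = [Q(√298, √115):Q], so Q(γ) = Q(√298, √115).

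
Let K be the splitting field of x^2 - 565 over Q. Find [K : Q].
[K : Q] = 2

f(x) = x^2 - 565 factors as (x - √565)(x + √565). The splitting field is K = Q(√565). Since 565 is squarefree and > 1, it is not a perfect square, so x^2 - 565 is irreducible over Q and [Q(√565) : Q] = 2. Hence [K : Q] = 2.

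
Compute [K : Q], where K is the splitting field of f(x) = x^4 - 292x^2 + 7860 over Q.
[K : Q] = 4

Solving the quadratic in x^2: x^2 = (292 ± √(292^2 - 4·7860))/2 = (292 ± √53824)/2 = (292 ± 232)/2, giving x^2 = 30 or x^2 = 262. So f(x) = (x^2 - 30)(x^2 - 262) and the roots of f are ±√30, ±√262. Hence the splitting field is K = Q(√30, √262). Since 30 and 262 are distinct squarefree integers > 1, their product 7860 is not a perfect square, so √262 ∉ Q(√30). By the tower law [K:Q] = [Q(√30,√262):Q(√30)] · [Q(√30):Q] = 2 · 2 = 4.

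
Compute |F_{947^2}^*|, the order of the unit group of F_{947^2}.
|F_{947^2}^*| = 896808

F_{947^2} has 947^2 = 896809 elements; its multiplicative group consists of all nonzero elements, so |F_{947^2}^*| = 896809 - 1 = 896808. (It is cyclic since any finite subgroup of the multiplicative group of a field is cyclic.)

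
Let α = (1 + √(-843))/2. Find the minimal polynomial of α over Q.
m_α(x) = x^2 - x + 211

From 2α - 1 = √(-843), squaring gives (2α - 1)^2 = -843, i.e. 4α^2 - 4α + 1 = -843, so α^2 - α + (1 + 843)/4 = 0. Since -843 ≡ 1 (mod 4), (1 + 843)/4 = 211 ∈ Z. The polynomial x^2 - x + 211 has discriminant 1 - 4·(211) = -843, which is not a perfect square in Q (d = -843 is squarefree and ≠ 1), so x^2 - x + 211 is irreducible over Q. It is the minimal polynomial of α.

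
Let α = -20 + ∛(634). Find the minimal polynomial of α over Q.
m_α(x) = x^3 + 60x^2 + 1200x + 7366

Set β = α + 20 = ∛(634), so β^3 = 634. Then (α + 20)^3 - 634 = 0, i.e. α is a root of g(x) = (x + 20)^3 - 634 = x^3 + 60x^2 + 1200x + 7366. Since g(x) = h(x + 20) where h(x) = x^3 - 634, and h is irreducible over Q (because 634 is not a perfect cube, so h has no rational root, and a monic cubic with no rational root is irreducible), g is also irreducible (irreducibility is preserved under the substitution x → x + 20). Hence m_α(x) = x^3 + 60x^2 + 1200x + 7366.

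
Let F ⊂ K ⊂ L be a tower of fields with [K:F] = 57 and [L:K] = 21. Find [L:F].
[L:F] = 1197

The tower law says that for any tower of field extensions F ⊂ K ⊂ L with finite degrees, [L:F] = [L:K] · [K:F]. Here this gives [L:F] = 21 · 57 = 1197.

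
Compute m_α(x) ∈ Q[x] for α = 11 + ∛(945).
m_α(x) = x^3 - 33x^2 + 363x - 2276

Set β = α - 11 = ∛(945), so β^3 = 945. Then (α - 11)^3 - 945 = 0, i.e. α is a root of g(x) = (x - 11)^3 - 945 = x^3 - 33x^2 + 363x - 2276. Since g(x) = h(x - 11) where h(x) = x^3 - 945, and h is irreducible over Q (because 945 is not a perfect cube, so h has no rational root, and a monic cubic with no rational root is irreducible), g is also irreducible (irreducibility is preserved under the substitution x → x - 11). Hence m_α(x) = x^3 - 33x^2 + 363x - 2276.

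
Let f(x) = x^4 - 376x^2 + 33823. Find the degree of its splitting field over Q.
[K : Q] = 4

Solving the quadratic in x^2: x^2 = (376 ± √(376^2 - 4·33823))/2 = (376 ± √6084)/2 = (376 ± 78)/2, giving x^2 = 227 or x^2 = 149. So f(x) = (x^2 - 227)(x^2 - 149) and the roots of f are ±√227, ±√149. Hence the splitting field is K = Q(√227, √149). Since 227 and 149 are distinct squarefree integers > 1, their product 33823 is not a perfect square, so √149 ∉ Q(√227). By the tower law [K:Q] = [Q(√227,√149):Q(√227)] · [Q(√227):Q] = 2 · 2 = 4.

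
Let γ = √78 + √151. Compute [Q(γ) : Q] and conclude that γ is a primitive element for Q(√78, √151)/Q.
[Q(γ) : Q] = 4 (equivalently, Q(γ) = Q(√78, √151))

Obviously Q(γ) ⊆ Q(√78, √151), and [Q(√78, √151):Q] = 4 (since 78, 151 are distinct squarefree integers > 1 with 11778 not a perfect square). To show equality we compute the minimal polynomial of γ. From γ = √78 + √151: γ^2 = 78 + 2√(11778) + 151 = 229 + 2√(11778), so γ^2 - 229 = 2√(11778); squaring, (γ^2 - 229)^2 = 4·11778, i.e. γ^4 - 458γ^2 + 52441 - 47112 = 0, i.e. γ^4 - 458γ^2 + 5329 = 0. So γ is a root of x^4 - 458x^2 + 5329. This polynomial is irreducible over Q: it has no rational root (each ±√78 ± √151 is irrational), and any factorization into two quadratics over Q would force √(11778) ∈ Q (pairing opposite roots) or √78, √151 ∈ Q (other pairings), all impossible. Hence [Q(γ):Q] = 4 = [Q(√78, √151):Q], so Q(γ) = Q(√78, √151).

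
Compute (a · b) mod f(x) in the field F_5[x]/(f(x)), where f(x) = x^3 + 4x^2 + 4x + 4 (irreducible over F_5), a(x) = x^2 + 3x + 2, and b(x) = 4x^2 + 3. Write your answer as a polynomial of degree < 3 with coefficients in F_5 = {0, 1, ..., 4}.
a · b ≡ x^2 + 4x + 2 (mod f(x))

Multiply in F_5[x]: a(x)·b(x) = (x^2 + 3x + 2)·(4x^2 + 3) = 4x^4 + 2x^3 + x^2 + 4x + 1. This has degree ≥ 3, so divide by f(x) over F_5: 4x^4 + 2x^3 + x^2 + 4x + 1 = (4x + 1)·(x^3 + 4x^2 + 4x + 4) + (x^2 + 4x + 2). Hence a·b ≡ x^2 + 4x + 2 (mod f). (F_5[x]/(f) is a field with 5^3 = 125 elements since f is irreducible of degree 3.)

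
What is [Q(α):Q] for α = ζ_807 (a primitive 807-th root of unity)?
[Q(α):Q] = 536

The minimal polynomial of ζ_807 over Q is the 807-th cyclotomic polynomial Φ_807(x), which is irreducible over Q and has degree φ(807) = 536. Hence [Q(α):Q] = φ(807) = 536.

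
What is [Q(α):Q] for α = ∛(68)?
[Q(α):Q] = 3

The minimal polynomial of α is x^3 - 68, irreducible over Q since 68 is not a perfect cube (so x^3 - 68 has no rational root). Hence [Q(α):Q] = deg(m_α) = 3.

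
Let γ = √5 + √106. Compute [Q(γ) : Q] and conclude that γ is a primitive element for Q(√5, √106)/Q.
[Q(γ) : Q] = 4 (equivalently, Q(γ) = Q(√5, √106))

Obviously Q(γ) ⊆ Q(√5, √106), and [Q(√5, √106):Q] = 4 (since 5, 106 are distinct squarefree integers > 1 with 530 not a perfect square). To show equality we compute the minimal polynomial of γ. From γ = √5 + √106: γ^2 = 5 + 2√(530) + 106 = 111 + 2√(530), so γ^2 - 111 = 2√(530); squaring, (γ^2 - 111)^2 = 4·530, i.e. γ^4 - 222γ^2 + 12321 - 2120 = 0, i.e. γ^4 - 222γ^2 + 10201 = 0. So γ is a root of x^4 - 222x^2 + 10201. This polynomial is irreducible over Q: it has no rational root (each ±√5 ± √106 is irrational), and any factorization into two quadratics over Q would force √(530) ∈ Q (pairing opposite roots) or √5, √106 ∈ Q (other pairings), all impossible. Hence [Q(γ):Q] = 4 = [Q(√5, √106):Q], so Q(γ) = Q(√5, √106).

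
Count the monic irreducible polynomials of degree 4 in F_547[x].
There are 22381431618 monic irreducible polynomials of degree 4 over F_547

Each element of F_{547^4} that lies in no proper subfield is a root of exactly one monic irreducible of degree 4 over F_547, and each such polynomial has 4 distinct roots in F_{547^4}. By Möbius inversion the count is N_547(4) = (1/4) Σ_{d|4} μ(4/d) · 547^d = (1/4)(μ(4)·547^1 + μ(2)·547^2 + μ(1)·547^4) = 89525726472/4 = 22381431618.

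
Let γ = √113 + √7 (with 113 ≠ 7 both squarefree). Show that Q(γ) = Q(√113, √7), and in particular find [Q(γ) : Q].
[Q(γ) : Q] = 4 (equivalently, Q(γ) = Q(√113, √7))

Obviously Q(γ) ⊆ Q(√113, √7), and [Q(√113, √7):Q] = 4 (since 113, 7 are distinct squarefree integers > 1 with 791 not a perfect square). To show equality we compute the minimal polynomial of γ. From γ = √113 + √7: γ^2 = 113 + 2√(791) + 7 = 120 + 2√(791), so γ^2 - 120 = 2√(791); squaring, (γ^2 - 120)^2 = 4·791, i.e. γ^4 - 240γ^2 + 14400 - 3164 = 0, i.e. γ^4 - 240γ^2 + 11236 = 0. So γ is a root of x^4 - 240x^2 + 11236. This polynomial is irreducible over Q: it has no rational root (each ±√113 ± √7 is irrational), and any factorization into two quadratics over Q would force √(791) ∈ Q (pairing opposite roots) or √113, √7 ∈ Q (other pairings), all impossible. Hence [Q(γ):Q] = 4 = [Q(√113, √7):Q], so Q(γ) = Q(√113, √7).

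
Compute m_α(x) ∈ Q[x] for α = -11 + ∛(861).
m_α(x) = x^3 + 33x^2 + 363x + 470

Set β = α + 11 = ∛(861), so β^3 = 861. Then (α + 11)^3 - 861 = 0, i.e. α is a root of g(x) = (x + 11)^3 - 861 = x^3 + 33x^2 + 363x + 470. Since g(x) = h(x + 11) where h(x) = x^3 - 861, and h is irreducible over Q (because 861 is not a perfect cube, so h has no rational root, and a monic cubic with no rational root is irreducible), g is also irreducible (irreducibility is preserved under the substitution x → x + 11). Hence m_α(x) = x^3 + 33x^2 + 363x + 470.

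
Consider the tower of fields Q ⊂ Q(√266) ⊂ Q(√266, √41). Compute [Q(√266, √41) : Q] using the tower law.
[Q(√266, √41) : Q] = 4

[Q(√266):Q] = 2 (min poly x^2 - 266, irreducible since 266 is squarefree > 1). For the top step, suppose √41 ∈ Q(√266), say √41 = c + d√266 with c, d ∈ Q. Squaring: 41 = c^2 + 266d^2 + 2cd√266. Since √266 ∉ Q this forces 2cd = 0. If d = 0 then √41 = c ∈ Q, contradicting 41 squarefree > 1. If c = 0 then 41 = 266d^2, so 266·41 = (266d)^2 is a perfect square in Q — but 266·41 = 10906 is not a perfect square (since 266 and 41 are distinct squarefree integers). Contradiction. Hence √41 ∉ Q(√266), so x^2 - 41 stays irreducible over Q(√266) and [Q(√266, √41) : Q(√266)] = 2. By the tower law, [Q(√266, √41) : Q] = 2 · 2 = 4.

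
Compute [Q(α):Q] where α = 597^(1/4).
[Q(α):Q] = 4

α is a root of x^4 - 597. By Eisenstein's criterion at the prime p = 3 (which divides the constant term 597 but p^2 = 9 does not, since 597 is squarefree), x^4 - 597 is irreducible over Q. Hence [Q(α):Q] = 4.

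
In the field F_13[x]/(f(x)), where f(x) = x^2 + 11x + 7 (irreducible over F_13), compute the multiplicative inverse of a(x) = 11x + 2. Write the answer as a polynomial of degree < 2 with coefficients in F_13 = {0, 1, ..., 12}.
a(x)^(-1) ≡ 12x + 1 (mod f(x))

Since f is irreducible over F_13, F_13[x]/(f) is a field and a(x) ≠ 0 has an inverse. Apply the extended Euclidean algorithm to f(x) and a(x) in F_13[x]: f(x) = (6x + 7)·a(x) + (6). The last nonzero remainder is the constant 6 = gcd(f, a) in F_13. Back-substituting through the division chain expresses 6 = s(x)·a(x) + t(x)·f(x) with s(x) ≡ 7x + 6 (mod f), so (7x + 6)·a(x) ≡ 6 (mod f). Multiplying by 6^(-1) ≡ 11 in F_13 gives a(x)^(-1) ≡ 11·(7x + 6) ≡ 12x + 1 (mod f). Check: (11x + 2)·(12x + 1) = 2x^2 + 9x + 2 ≡ 1 (mod x^2 + 11x + 7).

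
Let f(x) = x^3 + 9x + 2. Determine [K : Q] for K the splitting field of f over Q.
[K : Q] = 6

By the rational root test, any rational root of the monic integer polynomial f(x) = x^3 + 9x + 2 must be an integer dividing the constant term 2, i.e. one of ±{1, 2}. Evaluating: f(1) = 12, f(-1) = -8, f(2) = 28, f(-2) = -24; none is 0, so f has no rational root and is therefore irreducible over Q (a cubic with no linear factor over a field is irreducible). For an irreducible cubic, the Galois group is A_3 or S_3 according as the discriminant disc(f) = -4a^3 - 27b^2 = -4·(9)^3 - 27·(2)^2 = -3024 is or is not a square in Q. Here disc(f) = -3024 is not a perfect square in Q, so the Galois group of f over Q is not contained in A_3 and must be all of S_3. The splitting field has degree |S_3| = 6 over Q, so [K : Q] = 6.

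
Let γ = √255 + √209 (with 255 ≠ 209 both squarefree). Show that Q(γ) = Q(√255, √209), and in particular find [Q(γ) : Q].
[Q(γ) : Q] = 4 (equivalently, Q(γ) = Q(√255, √209))

Obviously Q(γ) ⊆ Q(√255, √209), and [Q(√255, √209):Q] = 4 (since 255, 209 are distinct squarefree integers > 1 with 53295 not a perfect square). To show equality we compute the minimal polynomial of γ. From γ = √255 + √209: γ^2 = 255 + 2√(53295) + 209 = 464 + 2√(53295), so γ^2 - 464 = 2√(53295); squaring, (γ^2 - 464)^2 = 4·53295, i.e. γ^4 - 928γ^2 + 215296 - 213180 = 0, i.e. γ^4 - 928γ^2 + 2116 = 0. So γ is a root of x^4 - 928x^2 + 2116. This polynomial is irreducible over Q: it has no rational root (each ±√255 ± √209 is irrational), and any factorization into two quadratics over Q would force √(53295) ∈ Q (pairing opposite roots) or √255, √209 ∈ Q (other pairings), all impossible. Hence [Q(γ):Q] = 4 = [Q(√255, √209):Q], so Q(γ) = Q(√255, √209).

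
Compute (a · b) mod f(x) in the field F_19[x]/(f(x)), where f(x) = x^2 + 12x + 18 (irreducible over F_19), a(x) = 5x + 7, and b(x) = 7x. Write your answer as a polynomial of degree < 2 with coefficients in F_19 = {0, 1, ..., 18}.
a · b ≡ 9x + 16 (mod f(x))

Multiply in F_19[x]: a(x)·b(x) = (5x + 7)·(7x) = 16x^2 + 11x. This has degree ≥ 2, so divide by f(x) over F_19: 16x^2 + 11x = (16)·(x^2 + 12x + 18) + (9x + 16). Hence a·b ≡ 9x + 16 (mod f). (F_19[x]/(f) is a field with 19^2 = 361 elements since f is irreducible of degree 2.)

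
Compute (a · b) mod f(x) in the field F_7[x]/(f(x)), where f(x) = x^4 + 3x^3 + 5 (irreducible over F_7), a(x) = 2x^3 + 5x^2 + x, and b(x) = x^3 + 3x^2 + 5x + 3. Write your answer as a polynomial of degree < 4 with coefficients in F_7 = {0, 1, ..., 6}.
a · b ≡ x^3 + 3x^2 + 6x + 1 (mod f(x))

Multiply in F_7[x]: a(x)·b(x) = (2x^3 + 5x^2 + x)·(x^3 + 3x^2 + 5x + 3) = 2x^6 + 4x^5 + 5x^4 + 6x^3 + 6x^2 + 3x. This has degree ≥ 4, so divide by f(x) over F_7: 2x^6 + 4x^5 + 5x^4 + 6x^3 + 6x^2 + 3x = (2x^2 + 5x + 4)·(x^4 + 3x^3 + 5) + (x^3 + 3x^2 + 6x + 1). Hence a·b ≡ x^3 + 3x^2 + 6x + 1 (mod f). (F_7[x]/(f) is a field with 7^4 = 2401 elements since f is irreducible of degree 4.)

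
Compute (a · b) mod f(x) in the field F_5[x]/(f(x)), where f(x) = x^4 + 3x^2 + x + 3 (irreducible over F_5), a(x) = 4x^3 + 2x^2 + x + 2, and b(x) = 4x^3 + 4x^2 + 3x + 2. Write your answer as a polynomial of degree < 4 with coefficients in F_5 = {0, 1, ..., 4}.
a · b ≡ 3x^3 + 1 (mod f(x))

Multiply in F_5[x]: a(x)·b(x) = (4x^3 + 2x^2 + x + 2)·(4x^3 + 4x^2 + 3x + 2) = x^6 + 4x^5 + 4x^4 + x^3 + 3x + 4. This has degree ≥ 4, so divide by f(x) over F_5: x^6 + 4x^5 + 4x^4 + x^3 + 3x + 4 = (x^2 + 4x + 1)·(x^4 + 3x^2 + x + 3) + (3x^3 + 1). Hence a·b ≡ 3x^3 + 1 (mod f). (F_5[x]/(f) is a field with 5^4 = 625 elements since f is irreducible of degree 4.)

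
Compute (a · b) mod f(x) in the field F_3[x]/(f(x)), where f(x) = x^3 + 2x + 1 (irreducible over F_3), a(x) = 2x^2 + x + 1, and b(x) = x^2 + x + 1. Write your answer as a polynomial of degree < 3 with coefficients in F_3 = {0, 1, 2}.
a · b ≡ 1 (mod f(x))

Multiply in F_3[x]: a(x)·b(x) = (2x^2 + x + 1)·(x^2 + x + 1) = 2x^4 + x^2 + 2x + 1. This has degree ≥ 3, so divide by f(x) over F_3: 2x^4 + x^2 + 2x + 1 = (2x)·(x^3 + 2x + 1) + (1). Hence a·b ≡ 1 (mod f). (F_3[x]/(f) is a field with 3^3 = 27 elements since f is irreducible of degree 3.)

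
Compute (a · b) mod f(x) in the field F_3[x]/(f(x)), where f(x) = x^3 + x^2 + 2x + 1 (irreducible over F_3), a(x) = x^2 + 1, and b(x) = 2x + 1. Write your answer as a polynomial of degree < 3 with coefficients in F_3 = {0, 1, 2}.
a · b ≡ 2x^2 + x + 2 (mod f(x))

Multiply in F_3[x]: a(x)·b(x) = (x^2 + 1)·(2x + 1) = 2x^3 + x^2 + 2x + 1. This has degree ≥ 3, so divide by f(x) over F_3: 2x^3 + x^2 + 2x + 1 = (2)·(x^3 + x^2 + 2x + 1) + (2x^2 + x + 2). Hence a·b ≡ 2x^2 + x + 2 (mod f). (F_3[x]/(f) is a field with 3^3 = 27 elements since f is irreducible of degree 3.)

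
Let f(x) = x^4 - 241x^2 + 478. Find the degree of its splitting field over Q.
[K : Q] = 4

Solving the quadratic in x^2: x^2 = (241 ± √(241^2 - 4·478))/2 = (241 ± √56169)/2 = (241 ± 237)/2, giving x^2 = 2 or x^2 = 239. So f(x) = (x^2 - 2)(x^2 - 239) and the roots of f are ±√2, ±√239. Hence the splitting field is K = Q(√2, √239). Since 2 and 239 are distinct squarefree integers > 1, their product 478 is not a perfect square, so √239 ∉ Q(√2). By the tower law [K:Q] = [Q(√2,√239):Q(√2)] · [Q(√2):Q] = 2 · 2 = 4.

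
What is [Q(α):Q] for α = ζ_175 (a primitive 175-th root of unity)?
[Q(α):Q] = 120

The minimal polynomial of ζ_175 over Q is the 175-th cyclotomic polynomial Φ_175(x), which is irreducible over Q and has degree φ(175) = 120. Hence [Q(α):Q] = φ(175) = 120.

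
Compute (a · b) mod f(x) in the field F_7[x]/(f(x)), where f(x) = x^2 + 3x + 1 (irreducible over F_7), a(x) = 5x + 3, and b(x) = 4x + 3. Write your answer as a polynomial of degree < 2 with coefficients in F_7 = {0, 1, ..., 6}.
a · b ≡ 2x + 3 (mod f(x))

Multiply in F_7[x]: a(x)·b(x) = (5x + 3)·(4x + 3) = 6x^2 + 6x + 2. This has degree ≥ 2, so divide by f(x) over F_7: 6x^2 + 6x + 2 = (6)·(x^2 + 3x + 1) + (2x + 3). Hence a·b ≡ 2x + 3 (mod f). (F_7[x]/(f) is a field with 7^2 = 49 elements since f is irreducible of degree 2.)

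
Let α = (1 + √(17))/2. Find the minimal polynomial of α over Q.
m_α(x) = x^2 - x - 4

From 2α - 1 = √(17), squaring gives (2α - 1)^2 = 17, i.e. 4α^2 - 4α + 1 = 17, so α^2 - α + (1 - 17)/4 = 0. Since 17 ≡ 1 (mod 4), (1 - 17)/4 = -4 ∈ Z. The polynomial x^2 - x - 4 has discriminant 1 - 4·(-4) = 17, which is not a perfect square in Q (d = 17 is squarefree and ≠ 1), so x^2 - x - 4 is irreducible over Q. It is the minimal polynomial of α.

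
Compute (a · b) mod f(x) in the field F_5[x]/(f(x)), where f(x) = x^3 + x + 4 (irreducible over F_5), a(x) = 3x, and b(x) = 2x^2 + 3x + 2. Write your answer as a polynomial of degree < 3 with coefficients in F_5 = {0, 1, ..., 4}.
a · b ≡ 4x^2 + 1 (mod f(x))

Multiply in F_5[x]: a(x)·b(x) = (3x)·(2x^2 + 3x + 2) = x^3 + 4x^2 + x. This has degree ≥ 3, so divide by f(x) over F_5: x^3 + 4x^2 + x = (1)·(x^3 + x + 4) + (4x^2 + 1). Hence a·b ≡ 4x^2 + 1 (mod f). (F_5[x]/(f) is a field with 5^3 = 125 elements since f is irreducible of degree 3.)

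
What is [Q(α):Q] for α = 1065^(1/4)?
[Q(α):Q] = 4

α is a root of x^4 - 1065. By Eisenstein's criterion at the prime p = 3 (which divides the constant term 1065 but p^2 = 9 does not, since 1065 is squarefree), x^4 - 1065 is irreducible over Q. Hence [Q(α):Q] = 4.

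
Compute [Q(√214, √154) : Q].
[Q(√214, √154) : Q] = 4

[Q(√214):Q] = 2 (min poly x^2 - 214, irreducible since 214 is squarefree > 1). For the top step, suppose √154 ∈ Q(√214), say √154 = c + d√214 with c, d ∈ Q. Squaring: 154 = c^2 + 214d^2 + 2cd√214. Since √214 ∉ Q this forces 2cd = 0. If d = 0 then √154 = c ∈ Q, contradicting 154 squarefree > 1. If c = 0 then 154 = 214d^2, so 214·154 = (214d)^2 is a perfect square in Q — but 214·154 = 32956 is not a perfect square (since 214 and 154 are distinct squarefree integers). Contradiction. Hence √154 ∉ Q(√214), so x^2 - 154 stays irreducible over Q(√214) and [Q(√214, √154) : Q(√214)] = 2. By the tower law, [Q(√214, √154) : Q] = 2 · 2 = 4.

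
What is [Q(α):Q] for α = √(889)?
[Q(α):Q] = 2

[Q(α):Q] equals the degree of the minimal polynomial of α. Here α^2 = 889 and x^2 - 889 is irreducible (d = 889 is squarefree, ≠ 1, hence not a square), so deg(m_α) = 2. Thus [Q(α):Q] = 2.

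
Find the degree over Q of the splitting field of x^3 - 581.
[K : Q] = 6

The roots of x^3 - 581 are ∛581, ω∛581, ω^2∛581 where ω = e^(2πi/3) is a primitive cube root of unity, so K = Q(∛581, ω). Now [Q(∛581):Q] = 3 (since 581 is not a perfect cube, x^3 - 581 is irreducible) and [Q(ω):Q] = 2. Both 2 and 3 divide [K:Q], and [K:Q] ≤ 3·2 = 6, so [K:Q] = 6. (Equivalently: Q(∛581) ⊂ R but ω ∉ R, so [K : Q(∛581)] = 2.)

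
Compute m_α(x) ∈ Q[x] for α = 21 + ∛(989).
m_α(x) = x^3 - 63x^2 + 1323x - 10250

Set β = α - 21 = ∛(989), so β^3 = 989. Then (α - 21)^3 - 989 = 0, i.e. α is a root of g(x) = (x - 21)^3 - 989 = x^3 - 63x^2 + 1323x - 10250. Since g(x) = h(x - 21) where h(x) = x^3 - 989, and h is irreducible over Q (because 989 is not a perfect cube, so h has no rational root, and a monic cubic with no rational root is irreducible), g is also irreducible (irreducibility is preserved under the substitution x → x - 21). Hence m_α(x) = x^3 - 63x^2 + 1323x - 10250.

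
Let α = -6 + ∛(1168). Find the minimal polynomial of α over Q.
m_α(x) = x^3 + 18x^2 + 108x - 952

Set β = α + 6 = ∛(1168), so β^3 = 1168. Then (α + 6)^3 - 1168 = 0, i.e. α is a root of g(x) = (x + 6)^3 - 1168 = x^3 + 18x^2 + 108x - 952. Since g(x) = h(x + 6) where h(x) = x^3 - 1168, and h is irreducible over Q (because 1168 is not a perfect cube, so h has no rational root, and a monic cubic with no rational root is irreducible), g is also irreducible (irreducibility is preserved under the substitution x → x + 6). Hence m_α(x) = x^3 + 18x^2 + 108x - 952.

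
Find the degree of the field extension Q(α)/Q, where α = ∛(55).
[Q(α):Q] = 3

The minimal polynomial of α is x^3 - 55, irreducible over Q since 55 is not a perfect cube (so x^3 - 55 has no rational root). Hence [Q(α):Q] = deg(m_α) = 3.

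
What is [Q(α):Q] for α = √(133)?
[Q(α):Q] = 2

[Q(α):Q] equals the degree of the minimal polynomial of α. Here α^2 = 133 and x^2 - 133 is irreducible (d = 133 is squarefree, ≠ 1, hence not a square), so deg(m_α) = 2. Thus [Q(α):Q] = 2.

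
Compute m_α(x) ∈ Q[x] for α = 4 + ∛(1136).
m_α(x) = x^3 - 12x^2 + 48x - 1200

Set β = α - 4 = ∛(1136), so β^3 = 1136. Then (α - 4)^3 - 1136 = 0, i.e. α is a root of g(x) = (x - 4)^3 - 1136 = x^3 - 12x^2 + 48x - 1200. Since g(x) = h(x - 4) where h(x) = x^3 - 1136, and h is irreducible over Q (because 1136 is not a perfect cube, so h has no rational root, and a monic cubic with no rational root is irreducible), g is also irreducible (irreducibility is preserved under the substitution x → x - 4). Hence m_α(x) = x^3 - 12x^2 + 48x - 1200.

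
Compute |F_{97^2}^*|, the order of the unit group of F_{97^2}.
|F_{97^2}^*| = 9408

F_{97^2} has 97^2 = 9409 elements; its multiplicative group consists of all nonzero elements, so |F_{97^2}^*| = 9409 - 1 = 9408. (It is cyclic since any finite subgroup of the multiplicative group of a field is cyclic.)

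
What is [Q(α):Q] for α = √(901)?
[Q(α):Q] = 2

[Q(α):Q] equals the degree of the minimal polynomial of α. Here α^2 = 901 and x^2 - 901 is irreducible (d = 901 is squarefree, ≠ 1, hence not a square), so deg(m_α) = 2. Thus [Q(α):Q] = 2.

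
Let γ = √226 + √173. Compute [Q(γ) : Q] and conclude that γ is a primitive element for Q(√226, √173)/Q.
[Q(γ) : Q] = 4 (equivalently, Q(γ) = Q(√226, √173))

Obviously Q(γ) ⊆ Q(√226, √173), and [Q(√226, √173):Q] = 4 (since 226, 173 are distinct squarefree integers > 1 with 39098 not a perfect square). To show equality we compute the minimal polynomial of γ. From γ = √226 + √173: γ^2 = 226 + 2√(39098) + 173 = 399 + 2√(39098), so γ^2 - 399 = 2√(39098); squaring, (γ^2 - 399)^2 = 4·39098, i.e. γ^4 - 798γ^2 + 159201 - 156392 = 0, i.e. γ^4 - 798γ^2 + 2809 = 0. So γ is a root of x^4 - 798x^2 + 2809. This polynomial is irreducible over Q: it has no rational root (each ±√226 ± √173 is irrational), and any factorization into two quadratics over Q would force √(39098) ∈ Q (pairing opposite roots) or √226, √173 ∈ Q (other pairings), all impossible. Hence [Q(γ):Q] = 4 = [Q(√226, √173):Q], so Q(γ) = Q(√226, √173).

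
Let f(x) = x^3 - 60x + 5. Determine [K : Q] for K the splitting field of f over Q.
[K : Q] = 6

By the rational root test, any rational root of the monic integer polynomial f(x) = x^3 - 60x + 5 must be an integer dividing the constant term 5, i.e. one of ±{1, 5}. Evaluating: f(1) = -54, f(-1) = 64, f(5) = -170, f(-5) = 180; none is 0, so f has no rational root and is therefore irreducible over Q (a cubic with no linear factor over a field is irreducible). For an irreducible cubic, the Galois group is A_3 or S_3 according as the discriminant disc(f) = -4a^3 - 27b^2 = -4·(-60)^3 - 27·(5)^2 = 863325 is or is not a square in Q. Here disc(f) = 863325 is not a perfect square in Q, so the Galois group of f over Q is not contained in A_3 and must be all of S_3. The splitting field has degree |S_3| = 6 over Q, so [K : Q] = 6.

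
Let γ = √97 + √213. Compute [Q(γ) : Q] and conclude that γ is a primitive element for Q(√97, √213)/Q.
[Q(γ) : Q] = 4 (equivalently, Q(γ) = Q(√97, √213))

Obviously Q(γ) ⊆ Q(√97, √213), and [Q(√97, √213):Q] = 4 (since 97, 213 are distinct squarefree integers > 1 with 20661 not a perfect square). To show equality we compute the minimal polynomial of γ. From γ = √97 + √213: γ^2 = 97 + 2√(20661) + 213 = 310 + 2√(20661), so γ^2 - 310 = 2√(20661); squaring, (γ^2 - 310)^2 = 4·20661, i.e. γ^4 - 620γ^2 + 96100 - 82644 = 0, i.e. γ^4 - 620γ^2 + 13456 = 0. So γ is a root of x^4 - 620x^2 + 13456. This polynomial is irreducible over Q: it has no rational root (each ±√97 ± √213 is irrational), and any factorization into two quadratics over Q would force √(20661) ∈ Q (pairing opposite roots) or √97, √213 ∈ Q (other pairings), all impossible. Hence [Q(γ):Q] = 4 = [Q(√97, √213):Q], so Q(γ) = Q(√97, √213).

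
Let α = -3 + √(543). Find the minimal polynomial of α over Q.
m_α(x) = x^2 + 6x - 534

From α + 3 = √(543), squaring gives (α + 3)^2 = 543, i.e. α^2 + 6α + 9 = 543, so α^2 + 6α - 534 = 0. The discriminant of x^2 + 6x - 534 is (6)^2 - 4·(-534) = 36 + 2136 = 2172, and 4·(543) is not a perfect square in Q since 543 is squarefree and ≠ 1. Hence x^2 + 6x - 534 is irreducible over Q and is the minimal polynomial of α.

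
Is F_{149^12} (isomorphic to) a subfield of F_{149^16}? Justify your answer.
No: F_{149^12} is not a subfield of F_{149^16}

F_{p^m} embeds in F_{p^n} iff m | n. Here 12 ∤ 16 (since 16 = 1·12 + 4 with remainder 4 ≠ 0), so F_{149^12} is not a subfield of F_{149^16}. Equivalently: if it were, the tower law would give 12 = [F_{149^12}:F_149] dividing [F_{149^16}:F_149] = 16, contradiction.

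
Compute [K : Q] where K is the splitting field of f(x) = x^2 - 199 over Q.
[K : Q] = 2

f(x) = x^2 - 199 factors as (x - √199)(x + √199). The splitting field is K = Q(√199). Since 199 is squarefree and > 1, it is not a perfect square, so x^2 - 199 is irreducible over Q and [Q(√199) : Q] = 2. Hence [K : Q] = 2.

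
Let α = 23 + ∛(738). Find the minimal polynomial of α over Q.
m_α(x) = x^3 - 69x^2 + 1587x - 12905

Set β = α - 23 = ∛(738), so β^3 = 738. Then (α - 23)^3 - 738 = 0, i.e. α is a root of g(x) = (x - 23)^3 - 738 = x^3 - 69x^2 + 1587x - 12905. Since g(x) = h(x - 23) where h(x) = x^3 - 738, and h is irreducible over Q (because 738 is not a perfect cube, so h has no rational root, and a monic cubic with no rational root is irreducible), g is also irreducible (irreducibility is preserved under the substitution x → x - 23). Hence m_α(x) = x^3 - 69x^2 + 1587x - 12905.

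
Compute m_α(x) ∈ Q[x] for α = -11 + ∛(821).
m_α(x) = x^3 + 33x^2 + 363x + 510

Set β = α + 11 = ∛(821), so β^3 = 821. Then (α + 11)^3 - 821 = 0, i.e. α is a root of g(x) = (x + 11)^3 - 821 = x^3 + 33x^2 + 363x + 510. Since g(x) = h(x + 11) where h(x) = x^3 - 821, and h is irreducible over Q (because 821 is not a perfect cube, so h has no rational root, and a monic cubic with no rational root is irreducible), g is also irreducible (irreducibility is preserved under the substitution x → x + 11). Hence m_α(x) = x^3 + 33x^2 + 363x + 510.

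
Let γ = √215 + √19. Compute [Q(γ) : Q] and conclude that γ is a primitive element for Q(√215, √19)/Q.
[Q(γ) : Q] = 4 (equivalently, Q(γ) = Q(√215, √19))

Obviously Q(γ) ⊆ Q(√215, √19), and [Q(√215, √19):Q] = 4 (since 215, 19 are distinct squarefree integers > 1 with 4085 not a perfect square). To show equality we compute the minimal polynomial of γ. From γ = √215 + √19: γ^2 = 215 + 2√(4085) + 19 = 234 + 2√(4085), so γ^2 - 234 = 2√(4085); squaring, (γ^2 - 234)^2 = 4·4085, i.e. γ^4 - 468γ^2 + 54756 - 16340 = 0, i.e. γ^4 - 468γ^2 + 38416 = 0. So γ is a root of x^4 - 468x^2 + 38416. This polynomial is irreducible over Q: it has no rational root (each ±√215 ± √19 is irrational), and any factorization into two quadratics over Q would force √(4085) ∈ Q (pairing opposite roots) or √215, √19 ∈ Q (other pairings), all impossible. Hence [Q(γ):Q] = 4 = [Q(√215, √19):Q], so Q(γ) = Q(√215, √19).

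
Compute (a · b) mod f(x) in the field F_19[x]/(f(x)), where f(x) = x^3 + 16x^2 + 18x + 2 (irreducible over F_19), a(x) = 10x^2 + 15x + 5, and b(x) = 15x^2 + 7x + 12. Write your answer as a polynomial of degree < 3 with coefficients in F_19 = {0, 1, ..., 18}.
a · b ≡ 6x^2 + 14x + 14 (mod f(x))

Multiply in F_19[x]: a(x)·b(x) = (10x^2 + 15x + 5)·(15x^2 + 7x + 12) = 17x^4 + 10x^3 + 15x^2 + 6x + 3. This has degree ≥ 3, so divide by f(x) over F_19: 17x^4 + 10x^3 + 15x^2 + 6x + 3 = (17x + 4)·(x^3 + 16x^2 + 18x + 2) + (6x^2 + 14x + 14). Hence a·b ≡ 6x^2 + 14x + 14 (mod f). (F_19[x]/(f) is a field with 19^3 = 6859 elements since f is irreducible of degree 3.)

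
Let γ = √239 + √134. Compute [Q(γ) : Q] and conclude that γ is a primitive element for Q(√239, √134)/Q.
[Q(γ) : Q] = 4 (equivalently, Q(γ) = Q(√239, √134))

Obviously Q(γ) ⊆ Q(√239, √134), and [Q(√239, √134):Q] = 4 (since 239, 134 are distinct squarefree integers > 1 with 32026 not a perfect square). To show equality we compute the minimal polynomial of γ. From γ = √239 + √134: γ^2 = 239 + 2√(32026) + 134 = 373 + 2√(32026), so γ^2 - 373 = 2√(32026); squaring, (γ^2 - 373)^2 = 4·32026, i.e. γ^4 - 746γ^2 + 139129 - 128104 = 0, i.e. γ^4 - 746γ^2 + 11025 = 0. So γ is a root of x^4 - 746x^2 + 11025. This polynomial is irreducible over Q: it has no rational root (each ±√239 ± √134 is irrational), and any factorization into two quadratics over Q would force √(32026) ∈ Q (pairing opposite roots) or √239, √134 ∈ Q (other pairings), all impossible. Hence [Q(γ):Q] = 4 = [Q(√239, √134):Q], so Q(γ) = Q(√239, √134).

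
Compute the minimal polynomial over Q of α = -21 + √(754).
m_α(x) = x^2 + 42x - 313

From α + 21 = √(754), squaring gives (α + 21)^2 = 754, i.e. α^2 + 42α + 441 = 754, so α^2 + 42α - 313 = 0. The discriminant of x^2 + 42x - 313 is (42)^2 - 4·(-313) = 1764 + 1252 = 3016, and 4·(754) is not a perfect square in Q since 754 is squarefree and ≠ 1. Hence x^2 + 42x - 313 is irreducible over Q and is the minimal polynomial of α.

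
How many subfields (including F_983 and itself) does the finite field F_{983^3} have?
F_{983^3} has 2 subfields

The subfields of F_{p^n} are exactly the fields F_{p^d} for d | n (each is the fixed field of the unique index-d subgroup of Gal(F_{p^n}/F_p) ≅ Z/nZ). The divisors of n = 3 are {1, 3}, giving 2 subfields: F_{983^1}, F_{983^3}.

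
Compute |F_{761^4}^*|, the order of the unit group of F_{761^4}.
|F_{761^4}^*| = 335381132640

F_{761^4} has 761^4 = 335381132641 elements; its multiplicative group consists of all nonzero elements, so |F_{761^4}^*| = 335381132641 - 1 = 335381132640. (It is cyclic since any finite subgroup of the multiplicative group of a field is cyclic.)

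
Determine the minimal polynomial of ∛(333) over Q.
m_α(x) = x^3 - 333

α satisfies α^3 = 333, so x^3 - 333 annihilates α. By the rational root test, a rational root p/q (in lowest terms) of x^3 - 333 would satisfy p^3 = 333 q^3, forcing q = 1 and p^3 = 333; but 333 is not a perfect cube, contradiction. A monic cubic over Q with no rational root is irreducible (any nontrivial factorization would include a linear factor). Hence x^3 - 333 is the minimal polynomial of α, and in particular [Q(α):Q] = 3.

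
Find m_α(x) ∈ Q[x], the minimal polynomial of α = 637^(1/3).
m_α(x) = x^3 - 637

α satisfies α^3 = 637, so x^3 - 637 annihilates α. By the rational root test, a rational root p/q (in lowest terms) of x^3 - 637 would satisfy p^3 = 637 q^3, forcing q = 1 and p^3 = 637; but 637 is not a perfect cube, contradiction. A monic cubic over Q with no rational root is irreducible (any nontrivial factorization would include a linear factor). Hence x^3 - 637 is the minimal polynomial of α, and in particular [Q(α):Q] = 3.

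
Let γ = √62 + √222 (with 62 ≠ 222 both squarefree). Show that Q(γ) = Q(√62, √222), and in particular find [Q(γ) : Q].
[Q(γ) : Q] = 4 (equivalently, Q(γ) = Q(√62, √222))

Obviously Q(γ) ⊆ Q(√62, √222), and [Q(√62, √222):Q] = 4 (since 62, 222 are distinct squarefree integers > 1 with 13764 not a perfect square). To show equality we compute the minimal polynomial of γ. From γ = √62 + √222: γ^2 = 62 + 2√(13764) + 222 = 284 + 2√(13764), so γ^2 - 284 = 2√(13764); squaring, (γ^2 - 284)^2 = 4·13764, i.e. γ^4 - 568γ^2 + 80656 - 55056 = 0, i.e. γ^4 - 568γ^2 + 25600 = 0. So γ is a root of x^4 - 568x^2 + 25600. This polynomial is irreducible over Q: it has no rational root (each ±√62 ± √222 is irrational), and any factorization into two quadratics over Q would force √(13764) ∈ Q (pairing opposite roots) or √62, √222 ∈ Q (other pairings), all impossible. Hence [Q(γ):Q] = 4 = [Q(√62, √222):Q], so Q(γ) = Q(√62, √222).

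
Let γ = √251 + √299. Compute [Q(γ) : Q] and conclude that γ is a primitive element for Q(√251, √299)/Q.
[Q(γ) : Q] = 4 (equivalently, Q(γ) = Q(√251, √299))

Obviously Q(γ) ⊆ Q(√251, √299), and [Q(√251, √299):Q] = 4 (since 251, 299 are distinct squarefree integers > 1 with 75049 not a perfect square). To show equality we compute the minimal polynomial of γ. From γ = √251 + √299: γ^2 = 251 + 2√(75049) + 299 = 550 + 2√(75049), so γ^2 - 550 = 2√(75049); squaring, (γ^2 - 550)^2 = 4·75049, i.e. γ^4 - 1100γ^2 + 302500 - 300196 = 0, i.e. γ^4 - 1100γ^2 + 2304 = 0. So γ is a root of x^4 - 1100x^2 + 2304. This polynomial is irreducible over Q: it has no rational root (each ±√251 ± √299 is irrational), and any factorization into two quadratics over Q would force √(75049) ∈ Q (pairing opposite roots) or √251, √299 ∈ Q (other pairings), all impossible. Hence [Q(γ):Q] = 4 = [Q(√251, √299):Q], so Q(γ) = Q(√251, √299).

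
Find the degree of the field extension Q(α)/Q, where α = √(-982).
[Q(α):Q] = 2

[Q(α):Q] equals the degree of the minimal polynomial of α. Here α^2 = -982 and x^2 + 982 is irreducible (d = -982 is squarefree, ≠ 1, hence not a square), so deg(m_α) = 2. Thus [Q(α):Q] = 2.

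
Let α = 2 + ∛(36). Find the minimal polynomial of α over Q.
m_α(x) = x^3 - 6x^2 + 12x - 44

Set β = α - 2 = ∛(36), so β^3 = 36. Then (α - 2)^3 - 36 = 0, i.e. α is a root of g(x) = (x - 2)^3 - 36 = x^3 - 6x^2 + 12x - 44. Since g(x) = h(x - 2) where h(x) = x^3 - 36, and h is irreducible over Q (because 36 is not a perfect cube, so h has no rational root, and a monic cubic with no rational root is irreducible), g is also irreducible (irreducibility is preserved under the substitution x → x - 2). Hence m_α(x) = x^3 - 6x^2 + 12x - 44.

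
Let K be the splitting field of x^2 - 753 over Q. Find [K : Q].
[K : Q] = 2

f(x) = x^2 - 753 factors as (x - √753)(x + √753). The splitting field is K = Q(√753). Since 753 is squarefree and > 1, it is not a perfect square, so x^2 - 753 is irreducible over Q and [Q(√753) : Q] = 2. Hence [K : Q] = 2.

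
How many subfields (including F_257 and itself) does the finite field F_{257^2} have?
F_{257^2} has 2 subfields

The subfields of F_{p^n} are exactly the fields F_{p^d} for d | n (each is the fixed field of the unique index-d subgroup of Gal(F_{p^n}/F_p) ≅ Z/nZ). The divisors of n = 2 are {1, 2}, giving 2 subfields: F_{257^1}, F_{257^2}.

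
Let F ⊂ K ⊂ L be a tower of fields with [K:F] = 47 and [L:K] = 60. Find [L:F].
[L:F] = 2820

The tower law says that for any tower of field extensions F ⊂ K ⊂ L with finite degrees, [L:F] = [L:K] · [K:F]. Here this gives [L:F] = 60 · 47 = 2820.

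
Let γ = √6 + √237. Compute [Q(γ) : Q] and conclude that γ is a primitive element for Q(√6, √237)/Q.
[Q(γ) : Q] = 4 (equivalently, Q(γ) = Q(√6, √237))

Obviously Q(γ) ⊆ Q(√6, √237), and [Q(√6, √237):Q] = 4 (since 6, 237 are distinct squarefree integers > 1 with 1422 not a perfect square). To show equality we compute the minimal polynomial of γ. From γ = √6 + √237: γ^2 = 6 + 2√(1422) + 237 = 243 + 2√(1422), so γ^2 - 243 = 2√(1422); squaring, (γ^2 - 243)^2 = 4·1422, i.e. γ^4 - 486γ^2 + 59049 - 5688 = 0, i.e. γ^4 - 486γ^2 + 53361 = 0. So γ is a root of x^4 - 486x^2 + 53361. This polynomial is irreducible over Q: it has no rational root (each ±√6 ± √237 is irrational), and any factorization into two quadratics over Q would force √(1422) ∈ Q (pairing opposite roots) or √6, √237 ∈ Q (other pairings), all impossible. Hence [Q(γ):Q] = 4 = [Q(√6, √237):Q], so Q(γ) = Q(√6, √237).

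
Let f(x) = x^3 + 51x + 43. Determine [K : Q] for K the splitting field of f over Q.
[K : Q] = 6

By the rational root test, any rational root of the monic integer polynomial f(x) = x^3 + 51x + 43 must be an integer dividing the constant term 43, i.e. one of ±{1, 43}. Evaluating: f(1) = 95, f(-1) = -9, f(43) = 81743, f(-43) = -81657; none is 0, so f has no rational root and is therefore irreducible over Q (a cubic with no linear factor over a field is irreducible). For an irreducible cubic, the Galois group is A_3 or S_3 according as the discriminant disc(f) = -4a^3 - 27b^2 = -4·(51)^3 - 27·(43)^2 = -580527 is or is not a square in Q. Here disc(f) = -580527 is not a perfect square in Q, so the Galois group of f over Q is not contained in A_3 and must be all of S_3. The splitting field has degree |S_3| = 6 over Q, so [K : Q] = 6.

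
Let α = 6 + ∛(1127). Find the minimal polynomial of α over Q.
m_α(x) = x^3 - 18x^2 + 108x - 1343

Set β = α - 6 = ∛(1127), so β^3 = 1127. Then (α - 6)^3 - 1127 = 0, i.e. α is a root of g(x) = (x - 6)^3 - 1127 = x^3 - 18x^2 + 108x - 1343. Since g(x) = h(x - 6) where h(x) = x^3 - 1127, and h is irreducible over Q (because 1127 is not a perfect cube, so h has no rational root, and a monic cubic with no rational root is irreducible), g is also irreducible (irreducibility is preserved under the substitution x → x - 6). Hence m_α(x) = x^3 - 18x^2 + 108x - 1343.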